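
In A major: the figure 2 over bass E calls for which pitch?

Counting 1 letter step above E lands on F; in A major, that letter is F#.

F#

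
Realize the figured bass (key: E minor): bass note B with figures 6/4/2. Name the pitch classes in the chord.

A second above B in this key is C.
A fourth above B in this key is E.
A sixth above B in this key is G.
Together with the bass B, this spells C major seventh in third inversion.

B, C, E, G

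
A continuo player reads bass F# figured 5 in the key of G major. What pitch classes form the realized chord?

The written figures 5 are shorthand for 5/3: the 3 is implied.
A third above F# in this key is A.
A fifth above F# in this key is C.
Together with the bass F#, this spells F# diminished in root position.

F#, A, C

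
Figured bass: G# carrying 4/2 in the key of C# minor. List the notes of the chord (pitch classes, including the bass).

G#, A, C#, E

The written figures 4/2 are shorthand for 6/4/2: the 6 is implied.
A second above G# in this key is A.
A fourth above G# in this key is C#.
A sixth above G# in this key is E.
Together with the bass G#, this spells A major seventh in third inversion.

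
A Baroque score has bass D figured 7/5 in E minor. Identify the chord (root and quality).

D dominant seventh

The figures 7/5 indicate a seventh chord in root position.
In root position the bass is the root, so the root is D.
The chord tones are D, F#, A, C, giving D dominant seventh.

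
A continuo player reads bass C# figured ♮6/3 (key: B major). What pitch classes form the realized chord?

A third above C# in this key is E.
A sixth above C# in this key is A#, made natural (A) by the ♮ figure.
Together with the bass C#, this spells A major in first inversion.

C#, E, A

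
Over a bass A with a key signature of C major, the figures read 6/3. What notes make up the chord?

A, C, F

A third above A in this key is C.
A sixth above A in this key is F.
Together with the bass A, this spells F major in first inversion.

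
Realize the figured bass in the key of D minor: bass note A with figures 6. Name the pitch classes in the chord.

A, C, F

The written figures 6 are shorthand for 6/3: the 3 is implied.
A third above A in this key is C.
A sixth above A in this key is F.
Together with the bass A, this spells F major in first inversion.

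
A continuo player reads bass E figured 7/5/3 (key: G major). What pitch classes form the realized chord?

A third above E in this key is G.
A fifth above E in this key is B.
A seventh above E in this key is D.
Together with the bass E, this spells E minor seventh in root position.

E, G, B, D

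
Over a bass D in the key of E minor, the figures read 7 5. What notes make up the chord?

The written figures 7 5 are shorthand for 7/5/3: the 3 is implied.
A third above D in this key is F#.
A fifth above D in this key is A.
A seventh above D in this key is C.
Together with the bass D, this spells D dominant seventh in root position.

D, F#, A, C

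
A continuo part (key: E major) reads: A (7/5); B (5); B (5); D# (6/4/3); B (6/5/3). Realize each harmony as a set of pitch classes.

A (7/5/3): A, C#, E, G#.
B (5/3): B, D#, F#.
B (5/3): B, D#, F#.
D# (6/4/3): D#, F#, G#, B.
B (6/5/3): B, D#, F#, G#.

A, C#, E, G# | B, D#, F# | B, D#, F# | D#, F#, G#, B | B, D#, F#, G#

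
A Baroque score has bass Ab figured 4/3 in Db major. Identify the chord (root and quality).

Db major seventh

The figures 4/3 indicate a seventh chord in second inversion.
In second inversion the root lies a fourth above the bass: a fourth above Ab in Db major is Db.
The chord tones are Ab, C, Db, F, giving Db major seventh.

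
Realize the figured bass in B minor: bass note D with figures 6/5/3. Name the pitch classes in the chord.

D, F#, A, B

A third above D in this key is F#.
A fifth above D in this key is A.
A sixth above D in this key is B.
Together with the bass D, this spells B minor seventh in first inversion.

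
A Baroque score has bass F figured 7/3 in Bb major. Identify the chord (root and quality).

F dominant seventh

The figures 7/3 indicate a seventh chord in root position.
In root position the bass is the root, so the root is F.
The chord tones are F, A, C, Eb, giving F dominant seventh.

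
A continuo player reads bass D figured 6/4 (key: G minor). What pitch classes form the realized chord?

D, G, Bb

A fourth above D in this key is G.
A sixth above D in this key is Bb.
Together with the bass D, this spells G minor in second inversion.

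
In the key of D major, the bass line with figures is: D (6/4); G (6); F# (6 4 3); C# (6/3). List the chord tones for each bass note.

D, G, B | G, B, E | F#, A, B, D | C#, E, A

D (6/4): D, G, B.
G (6/3): G, B, E.
F# (6/4/3): F#, A, B, D.
C# (6/3): C#, E, A.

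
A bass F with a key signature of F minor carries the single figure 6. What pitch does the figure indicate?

Counting 5 letter steps above F lands on D; in F minor, that letter is Db.

Db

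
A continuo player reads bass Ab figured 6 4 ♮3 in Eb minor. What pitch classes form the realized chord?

Ab, C, Db, F

A third above Ab in this key is Cb, made natural (C) by the ♮ figure.
A fourth above Ab in this key is Db.
A sixth above Ab in this key is F.
Together with the bass Ab, this spells Db major seventh in second inversion.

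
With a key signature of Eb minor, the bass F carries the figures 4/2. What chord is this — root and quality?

Gb major seventh

The figures 4/2 indicate a seventh chord in third inversion.
In third inversion the root lies a second above the bass: a second above F in Eb minor is Gb.
The chord tones are F, Gb, Bb, Db, giving Gb major seventh.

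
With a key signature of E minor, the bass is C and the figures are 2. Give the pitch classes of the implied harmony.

The written figures 2 are shorthand for 6/4/2: the 6/4 are implied.
A second above C in this key is D.
A fourth above C in this key is F#.
A sixth above C in this key is A.
Together with the bass C, this spells D dominant seventh in third inversion.

C, D, F#, A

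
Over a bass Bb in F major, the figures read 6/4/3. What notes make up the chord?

A third above Bb in this key is D.
A fourth above Bb in this key is E.
A sixth above Bb in this key is G.
Together with the bass Bb, this spells E half-diminished seventh in second inversion.

Bb, D, E, G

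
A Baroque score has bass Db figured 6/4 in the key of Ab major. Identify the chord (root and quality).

The figures 6/4 indicate a triad in second inversion.
In second inversion the root lies a fourth above the bass: a fourth above Db in Ab major is G.
The chord tones are Db, G, Bb, giving G diminished.

G diminished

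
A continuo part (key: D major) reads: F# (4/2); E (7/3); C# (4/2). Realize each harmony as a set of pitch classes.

F# (6/4/2): F#, G, B, D.
E (7/5/3): E, G, B, D.
C# (6/4/2): C#, D, F#, A.

F#, G, B, D | E, G, B, D | C#, D, F#, A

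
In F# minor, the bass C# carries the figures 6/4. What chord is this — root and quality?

F# minor

The figures 6/4 indicate a triad in second inversion.
In second inversion the root lies a fourth above the bass: a fourth above C# in F# minor is F#.
The chord tones are C#, F#, A, giving F# minor.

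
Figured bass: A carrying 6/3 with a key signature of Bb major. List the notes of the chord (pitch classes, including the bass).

A third above A in this key is C.
A sixth above A in this key is F.
Together with the bass A, this spells F major in first inversion.

A, C, F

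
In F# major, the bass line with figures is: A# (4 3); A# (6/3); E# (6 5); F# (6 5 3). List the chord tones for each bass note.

A#, C#, D#, F# | A#, C#, F# | E#, G#, B, C# | F#, A#, C#, D#

A# (6/4/3): A#, C#, D#, F#.
A# (6/3): A#, C#, F#.
E# (6/5/3): E#, G#, B, C#.
F# (6/5/3): F#, A#, C#, D#.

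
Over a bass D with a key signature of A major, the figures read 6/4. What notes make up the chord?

D, G#, B

A fourth above D in this key is G#.
A sixth above D in this key is B.
Together with the bass D, this spells G# diminished in second inversion.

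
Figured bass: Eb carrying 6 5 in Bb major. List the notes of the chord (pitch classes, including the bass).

Eb, G, Bb, C

The written figures 6 5 are shorthand for 6/5/3: the 3 is implied.
A third above Eb in this key is G.
A fifth above Eb in this key is Bb.
A sixth above Eb in this key is C.
Together with the bass Eb, this spells C minor seventh in first inversion.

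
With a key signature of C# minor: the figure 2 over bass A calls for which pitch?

Counting 1 letter step above A lands on B; in C# minor, that letter is B.

B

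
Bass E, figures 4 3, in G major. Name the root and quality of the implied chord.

The figures 4 3 indicate a seventh chord in second inversion.
In second inversion the root lies a fourth above the bass: a fourth above E in G major is A.
The chord tones are E, G, A, C, giving A minor seventh.

A minor seventh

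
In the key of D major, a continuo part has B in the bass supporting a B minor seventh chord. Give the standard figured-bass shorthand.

B is the root of B minor seventh, so the chord is in root position.
A seventh chord in root position is figured 7/5/3, conventionally abbreviated 7.

7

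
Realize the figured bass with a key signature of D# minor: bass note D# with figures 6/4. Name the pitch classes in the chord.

D#, G#, B

A fourth above D# in this key is G#.
A sixth above D# in this key is B.
Together with the bass D#, this spells G# minor in second inversion.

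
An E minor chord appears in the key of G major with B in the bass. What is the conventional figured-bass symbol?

B is the fifth of E minor, so the chord is in second inversion.
A triad in second inversion is figured 6/4, conventionally abbreviated 6/4.

6/4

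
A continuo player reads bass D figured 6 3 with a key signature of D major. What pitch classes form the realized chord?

A third above D in this key is F#.
A sixth above D in this key is B.
Together with the bass D, this spells B minor in first inversion.

D, F#, B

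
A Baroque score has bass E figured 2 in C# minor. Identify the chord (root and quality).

The figures 2 indicate a seventh chord in third inversion.
In third inversion the root lies a second above the bass: a second above E in C# minor is F#.
The chord tones are E, F#, A, C#, giving F# minor seventh.

F# minor seventh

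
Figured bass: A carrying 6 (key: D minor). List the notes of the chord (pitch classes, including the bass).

The written figures 6 are shorthand for 6/3: the 3 is implied.
A third above A in this key is C.
A sixth above A in this key is F.
Together with the bass A, this spells F major in first inversion.

A, C, F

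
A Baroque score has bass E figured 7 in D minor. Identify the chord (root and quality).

The figures 7 indicate a seventh chord in root position.
In root position the bass is the root, so the root is E.
The chord tones are E, G, Bb, D, giving E half-diminished seventh.

E half-diminished seventh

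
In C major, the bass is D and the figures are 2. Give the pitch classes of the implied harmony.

The written figures 2 are shorthand for 6/4/2: the 6/4 are implied.
A second above D in this key is E.
A fourth above D in this key is G.
A sixth above D in this key is B.
Together with the bass D, this spells E minor seventh in third inversion.

D, E, G, B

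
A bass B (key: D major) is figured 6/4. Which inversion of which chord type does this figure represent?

Intervals of 6/4 above the bass form a triad; the bass is the fifth, so this is second inversion.

triad, second inversion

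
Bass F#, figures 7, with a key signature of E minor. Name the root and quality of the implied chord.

The figures 7 indicate a seventh chord in root position.
In root position the bass is the root, so the root is F#.
The chord tones are F#, A, C, E, giving F# half-diminished seventh.

F# half-diminished seventh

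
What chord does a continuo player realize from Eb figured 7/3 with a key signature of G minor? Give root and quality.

Eb major seventh

The figures 7/3 indicate a seventh chord in root position.
In root position the bass is the root, so the root is Eb.
The chord tones are Eb, G, Bb, D, giving Eb major seventh.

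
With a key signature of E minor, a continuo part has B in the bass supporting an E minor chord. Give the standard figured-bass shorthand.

B is the fifth of E minor, so the chord is in second inversion.
A triad in second inversion is figured 6/4, conventionally abbreviated 6/4.

6/4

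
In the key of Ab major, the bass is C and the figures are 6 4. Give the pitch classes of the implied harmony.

C, F, Ab

A fourth above C in this key is F.
A sixth above C in this key is Ab.
Together with the bass C, this spells F minor in second inversion.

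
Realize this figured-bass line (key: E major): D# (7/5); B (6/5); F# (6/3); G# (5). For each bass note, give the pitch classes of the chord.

D#, F#, A, C# | B, D#, F#, G# | F#, A, D# | G#, B, D#

D# (7/5/3): D#, F#, A, C#.
B (6/5/3): B, D#, F#, G#.
F# (6/3): F#, A, D#.
G# (5/3): G#, B, D#.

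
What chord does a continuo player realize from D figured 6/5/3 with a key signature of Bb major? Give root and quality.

The figures 6/5/3 indicate a seventh chord in first inversion.
In first inversion the root lies a sixth above the bass: a sixth above D in Bb major is Bb.
The chord tones are D, F, A, Bb, giving Bb major seventh.

Bb major seventh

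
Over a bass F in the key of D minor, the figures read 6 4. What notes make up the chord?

A fourth above F in this key is Bb.
A sixth above F in this key is D.
Together with the bass F, this spells Bb major in second inversion.

F, Bb, D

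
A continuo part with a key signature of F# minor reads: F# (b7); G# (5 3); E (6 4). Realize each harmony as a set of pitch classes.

F# (b7/5/3): F#, A, C#, Eb.
G# (5/3): G#, B, D.
E (6/4): E, A, C#.

F#, A, C#, Eb | G#, B, D | E, A, C#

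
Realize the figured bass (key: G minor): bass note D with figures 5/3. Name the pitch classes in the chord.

D, F, A

A third above D in this key is F.
A fifth above D in this key is A.
Together with the bass D, this spells D minor in root position.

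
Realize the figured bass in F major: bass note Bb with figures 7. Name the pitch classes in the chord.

The written figures 7 are shorthand for 7/5/3: the 5/3 are implied.
A third above Bb in this key is D.
A fifth above Bb in this key is F.
A seventh above Bb in this key is A.
Together with the bass Bb, this spells Bb major seventh in root position.

Bb, D, F, A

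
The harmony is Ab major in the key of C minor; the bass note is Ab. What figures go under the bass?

no figures

Ab is the root of Ab major, so the chord is in root position.
A triad in root position is figured 5/3, conventionally abbreviated (no figures — root-position triad).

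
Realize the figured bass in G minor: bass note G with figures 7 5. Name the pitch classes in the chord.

G, Bb, D, F

The written figures 7 5 are shorthand for 7/5/3: the 3 is implied.
A third above G in this key is Bb.
A fifth above G in this key is D.
A seventh above G in this key is F.
Together with the bass G, this spells G minor seventh in root position.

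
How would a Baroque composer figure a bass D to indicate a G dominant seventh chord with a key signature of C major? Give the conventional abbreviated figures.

D is the fifth of G dominant seventh, so the chord is in second inversion.
A seventh chord in second inversion is figured 6/4/3, conventionally abbreviated 4/3.

4/3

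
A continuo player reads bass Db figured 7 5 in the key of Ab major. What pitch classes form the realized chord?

The written figures 7 5 are shorthand for 7/5/3: the 3 is implied.
A third above Db in this key is F.
A fifth above Db in this key is Ab.
A seventh above Db in this key is C.
Together with the bass Db, this spells Db major seventh in root position.

Db, F, Ab, C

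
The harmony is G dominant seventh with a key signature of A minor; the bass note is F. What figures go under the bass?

4/2

F is the seventh of G dominant seventh, so the chord is in third inversion.
A seventh chord in third inversion is figured 6/4/2, conventionally abbreviated 4/2.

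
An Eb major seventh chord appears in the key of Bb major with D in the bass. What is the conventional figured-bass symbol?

4/2

D is the seventh of Eb major seventh, so the chord is in third inversion.
A seventh chord in third inversion is figured 6/4/2, conventionally abbreviated 4/2.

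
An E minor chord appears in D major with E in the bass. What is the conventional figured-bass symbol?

E is the root of E minor, so the chord is in root position.
A triad in root position is figured 5/3, conventionally abbreviated (no figures — root-position triad).

no figures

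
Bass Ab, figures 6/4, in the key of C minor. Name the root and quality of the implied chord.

The figures 6/4 indicate a triad in second inversion.
In second inversion the root lies a fourth above the bass: a fourth above Ab in C minor is D.
The chord tones are Ab, D, F, giving D diminished.

D diminished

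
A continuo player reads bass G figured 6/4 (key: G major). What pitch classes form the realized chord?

G, C, E

A fourth above G in this key is C.
A sixth above G in this key is E.
Together with the bass G, this spells C major in second inversion.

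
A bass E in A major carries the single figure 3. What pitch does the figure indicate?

Counting 2 letter steps above E lands on G; in A major, that letter is G#.

G#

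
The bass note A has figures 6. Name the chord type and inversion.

6 is shorthand for 6/3.
Intervals of 6/3 above the bass form a triad; the bass is the third, so this is first inversion.

triad, first inversion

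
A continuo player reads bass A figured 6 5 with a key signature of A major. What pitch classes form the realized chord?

A, C#, E, F#

The written figures 6 5 are shorthand for 6/5/3: the 3 is implied.
A third above A in this key is C#.
A fifth above A in this key is E.
A sixth above A in this key is F#.
Together with the bass A, this spells F# minor seventh in first inversion.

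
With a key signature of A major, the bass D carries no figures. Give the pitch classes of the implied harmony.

An unfigured bass implies 5/3.
A third above D in this key is F#.
A fifth above D in this key is A.
Together with the bass D, this spells D major in root position.

D, F#, A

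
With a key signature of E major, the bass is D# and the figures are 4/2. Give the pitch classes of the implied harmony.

The written figures 4/2 are shorthand for 6/4/2: the 6 is implied.
A second above D# in this key is E.
A fourth above D# in this key is G#.
A sixth above D# in this key is B.
Together with the bass D#, this spells E major seventh in third inversion.

D#, E, G#, B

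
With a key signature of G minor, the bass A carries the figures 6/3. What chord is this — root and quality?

The figures 6/3 indicate a triad in first inversion.
In first inversion the root lies a sixth above the bass: a sixth above A in G minor is F.
The chord tones are A, C, F, giving F major.

F major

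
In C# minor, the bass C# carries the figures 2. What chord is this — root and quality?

D# half-diminished seventh

The figures 2 indicate a seventh chord in third inversion.
In third inversion the root lies a second above the bass: a second above C# in C# minor is D#.
The chord tones are C#, D#, F#, A, giving D# half-diminished seventh.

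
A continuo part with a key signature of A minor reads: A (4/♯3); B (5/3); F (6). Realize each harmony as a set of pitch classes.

A (6/4/#3): A, C#, D, F.
B (5/3): B, D, F.
F (6/3): F, A, D.

A, C#, D, F | B, D, F | F, A, D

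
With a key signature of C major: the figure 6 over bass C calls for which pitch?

Counting 5 letter steps above C lands on A; in C major, that letter is A.

A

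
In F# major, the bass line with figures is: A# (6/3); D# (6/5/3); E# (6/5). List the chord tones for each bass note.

A#, C#, F# | D#, F#, A#, B | E#, G#, B, C#

A# (6/3): A#, C#, F#.
D# (6/5/3): D#, F#, A#, B.
E# (6/5/3): E#, G#, B, C#.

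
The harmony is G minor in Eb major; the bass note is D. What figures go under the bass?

D is the fifth of G minor, so the chord is in second inversion.
A triad in second inversion is figured 6/4, conventionally abbreviated 6/4.

6/4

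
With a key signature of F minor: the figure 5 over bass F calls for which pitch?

C

Counting 4 letter steps above F lands on C; in F minor, that letter is C.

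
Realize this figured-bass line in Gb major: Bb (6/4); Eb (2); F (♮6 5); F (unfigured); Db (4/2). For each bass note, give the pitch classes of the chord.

Bb (6/4): Bb, Eb, Gb.
Eb (6/4/2): Eb, F, Ab, Cb.
F (♮6/5/3): F, Ab, Cb, D.
F (5/3): F, Ab, Cb.
Db (6/4/2): Db, Eb, Gb, Bb.

Bb, Eb, Gb | Eb, F, Ab, Cb | F, Ab, Cb, D | F, Ab, Cb | Db, Eb, Gb, Bb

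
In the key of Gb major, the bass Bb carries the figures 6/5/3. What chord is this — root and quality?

Gb major seventh

The figures 6/5/3 indicate a seventh chord in first inversion.
In first inversion the root lies a sixth above the bass: a sixth above Bb in Gb major is Gb.
The chord tones are Bb, Db, F, Gb, giving Gb major seventh.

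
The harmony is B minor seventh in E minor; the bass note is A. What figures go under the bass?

4/2

A is the seventh of B minor seventh, so the chord is in third inversion.
A seventh chord in third inversion is figured 6/4/2, conventionally abbreviated 4/2.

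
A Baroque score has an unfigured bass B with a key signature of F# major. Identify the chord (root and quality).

B major

An unfigured bass indicates a triad in root position.
In root position the bass is the root, so the root is B.
The chord tones are B, D#, F#, giving B major.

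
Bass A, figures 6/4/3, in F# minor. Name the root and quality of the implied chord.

D major seventh

The figures 6/4/3 indicate a seventh chord in second inversion.
In second inversion the root lies a fourth above the bass: a fourth above A in F# minor is D.
The chord tones are A, C#, D, F#, giving D major seventh.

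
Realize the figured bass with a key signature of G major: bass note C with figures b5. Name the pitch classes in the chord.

C, E, Gb

The written figures b5 are shorthand for 5/3: the 3 is implied.
A third above C in this key is E.
A fifth above C in this key is G, lowered to Gb by the flat.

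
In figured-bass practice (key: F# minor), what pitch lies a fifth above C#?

G#

Counting 4 letter steps above C# lands on G; in F# minor, that letter is G#.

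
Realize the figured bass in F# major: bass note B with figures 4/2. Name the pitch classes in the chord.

B, C#, E#, G#

The written figures 4/2 are shorthand for 6/4/2: the 6 is implied.
A second above B in this key is C#.
A fourth above B in this key is E#.
A sixth above B in this key is G#.
Together with the bass B, this spells C# dominant seventh in third inversion.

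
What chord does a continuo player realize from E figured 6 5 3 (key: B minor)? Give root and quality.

The figures 6 5 3 indicate a seventh chord in first inversion.
In first inversion the root lies a sixth above the bass: a sixth above E in B minor is C#.
The chord tones are E, G, B, C#, giving C# half-diminished seventh.

C# half-diminished seventh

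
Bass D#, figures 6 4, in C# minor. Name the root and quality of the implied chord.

G# minor

The figures 6 4 indicate a triad in second inversion.
In second inversion the root lies a fourth above the bass: a fourth above D# in C# minor is G#.
The chord tones are D#, G#, B, giving G# minor.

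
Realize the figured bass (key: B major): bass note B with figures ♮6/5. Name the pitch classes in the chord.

B, D#, F#, G

The written figures ♮6/5 are shorthand for 6/5/3: the 3 is implied.
A third above B in this key is D#.
A fifth above B in this key is F#.
A sixth above B in this key is G#, made natural (G) by the ♮ figure.
Together with the bass B, this spells G augmented major seventh in first inversion.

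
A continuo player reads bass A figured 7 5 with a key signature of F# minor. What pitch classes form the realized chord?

The written figures 7 5 are shorthand for 7/5/3: the 3 is implied.
A third above A in this key is C#.
A fifth above A in this key is E.
A seventh above A in this key is G#.
Together with the bass A, this spells A major seventh in root position.

A, C#, E, G#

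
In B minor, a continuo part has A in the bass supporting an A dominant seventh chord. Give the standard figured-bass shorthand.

7

A is the root of A dominant seventh, so the chord is in root position.
A seventh chord in root position is figured 7/5/3, conventionally abbreviated 7.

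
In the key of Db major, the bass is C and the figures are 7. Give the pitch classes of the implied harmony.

The written figures 7 are shorthand for 7/5/3: the 5/3 are implied.
A third above C in this key is Eb.
A fifth above C in this key is Gb.
A seventh above C in this key is Bb.
Together with the bass C, this spells C half-diminished seventh in root position.

C, Eb, Gb, Bb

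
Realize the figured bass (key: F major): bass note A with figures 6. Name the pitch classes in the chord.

The written figures 6 are shorthand for 6/3: the 3 is implied.
A third above A in this key is C.
A sixth above A in this key is F.
Together with the bass A, this spells F major in first inversion.

A, C, F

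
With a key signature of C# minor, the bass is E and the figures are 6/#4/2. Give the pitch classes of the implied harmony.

E, F#, A#, C#

A second above E in this key is F#.
A fourth above E in this key is A, raised to A# by the sharp.
A sixth above E in this key is C#.
Together with the bass E, this spells F# dominant seventh in third inversion.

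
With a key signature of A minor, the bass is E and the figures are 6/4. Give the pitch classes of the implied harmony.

A fourth above E in this key is A.
A sixth above E in this key is C.
Together with the bass E, this spells A minor in second inversion.

E, A, C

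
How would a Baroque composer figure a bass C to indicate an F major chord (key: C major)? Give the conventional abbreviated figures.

C is the fifth of F major, so the chord is in second inversion.
A triad in second inversion is figured 6/4, conventionally abbreviated 6/4.

6/4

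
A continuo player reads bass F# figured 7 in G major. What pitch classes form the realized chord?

F#, A, C, E

The written figures 7 are shorthand for 7/5/3: the 5/3 are implied.
A third above F# in this key is A.
A fifth above F# in this key is C.
A seventh above F# in this key is E.
Together with the bass F#, this spells F# half-diminished seventh in root position.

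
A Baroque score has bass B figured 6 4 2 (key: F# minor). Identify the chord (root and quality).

C# minor seventh

The figures 6 4 2 indicate a seventh chord in third inversion.
In third inversion the root lies a second above the bass: a second above B in F# minor is C#.
The chord tones are B, C#, E, G#, giving C# minor seventh.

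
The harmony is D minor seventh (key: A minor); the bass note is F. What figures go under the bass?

F is the third of D minor seventh, so the chord is in first inversion.
A seventh chord in first inversion is figured 6/5/3, conventionally abbreviated 6/5.

6/5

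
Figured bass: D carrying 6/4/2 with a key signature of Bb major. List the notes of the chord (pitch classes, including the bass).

D, Eb, G, Bb

A second above D in this key is Eb.
A fourth above D in this key is G.
A sixth above D in this key is Bb.
Together with the bass D, this spells Eb major seventh in third inversion.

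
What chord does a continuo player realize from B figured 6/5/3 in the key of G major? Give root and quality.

The figures 6/5/3 indicate a seventh chord in first inversion.
In first inversion the root lies a sixth above the bass: a sixth above B in G major is G.
The chord tones are B, D, F#, G, giving G major seventh.

G major seventh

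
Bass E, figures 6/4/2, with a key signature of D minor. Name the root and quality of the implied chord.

The figures 6/4/2 indicate a seventh chord in third inversion.
In third inversion the root lies a second above the bass: a second above E in D minor is F.
The chord tones are E, F, A, C, giving F major seventh.

F major seventh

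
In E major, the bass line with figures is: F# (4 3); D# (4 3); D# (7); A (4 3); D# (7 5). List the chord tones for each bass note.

F#, A, B, D# | D#, F#, G#, B | D#, F#, A, C# | A, C#, D#, F# | D#, F#, A, C#

F# (6/4/3): F#, A, B, D#.
D# (6/4/3): D#, F#, G#, B.
D# (7/5/3): D#, F#, A, C#.
A (6/4/3): A, C#, D#, F#.
D# (7/5/3): D#, F#, A, C#.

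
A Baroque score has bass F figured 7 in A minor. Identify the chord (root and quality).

F major seventh

The figures 7 indicate a seventh chord in root position.
In root position the bass is the root, so the root is F.
The chord tones are F, A, C, E, giving F major seventh.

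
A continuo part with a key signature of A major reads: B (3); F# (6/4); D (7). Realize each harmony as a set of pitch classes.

B, D, F# | F#, B, D | D, F#, A, C#

B (5/3): B, D, F#.
F# (6/4): F#, B, D.
D (7/5/3): D, F#, A, C#.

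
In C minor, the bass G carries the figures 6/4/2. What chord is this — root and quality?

The figures 6/4/2 indicate a seventh chord in third inversion.
In third inversion the root lies a second above the bass: a second above G in C minor is Ab.
The chord tones are G, Ab, C, Eb, giving Ab major seventh.

Ab major seventh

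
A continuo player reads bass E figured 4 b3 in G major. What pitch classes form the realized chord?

The written figures 4 b3 are shorthand for 6/4/3: the 6 is implied.
A third above E in this key is G, lowered to Gb by the flat.
A fourth above E in this key is A.
A sixth above E in this key is C.

E, Gb, A, C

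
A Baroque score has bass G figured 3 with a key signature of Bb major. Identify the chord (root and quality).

G minor

The figures 3 indicate a triad in root position.
In root position the bass is the root, so the root is G.
The chord tones are G, Bb, D, giving G minor.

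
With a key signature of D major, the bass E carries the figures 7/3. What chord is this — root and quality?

E minor seventh

The figures 7/3 indicate a seventh chord in root position.
In root position the bass is the root, so the root is E.
The chord tones are E, G, B, D, giving E minor seventh.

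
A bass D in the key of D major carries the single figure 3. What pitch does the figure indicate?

Counting 2 letter steps above D lands on F; in D major, that letter is F#.

F#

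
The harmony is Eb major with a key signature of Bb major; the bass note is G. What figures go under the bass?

6

G is the third of Eb major, so the chord is in first inversion.
A triad in first inversion is figured 6/3, conventionally abbreviated 6.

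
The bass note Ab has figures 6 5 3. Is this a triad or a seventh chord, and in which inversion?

Intervals of 6/5/3 above the bass form a seventh chord; the bass is the third, so this is first inversion.

seventh chord, first inversion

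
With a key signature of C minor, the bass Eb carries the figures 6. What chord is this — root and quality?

The figures 6 indicate a triad in first inversion.
In first inversion the root lies a sixth above the bass: a sixth above Eb in C minor is C.
The chord tones are Eb, G, C, giving C minor.

C minor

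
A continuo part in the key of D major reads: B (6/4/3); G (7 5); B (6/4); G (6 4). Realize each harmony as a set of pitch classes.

B, D, E, G | G, B, D, F# | B, E, G | G, C#, E

B (6/4/3): B, D, E, G.
G (7/5/3): G, B, D, F#.
B (6/4): B, E, G.
G (6/4): G, C#, E.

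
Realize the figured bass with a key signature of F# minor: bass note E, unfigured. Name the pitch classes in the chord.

An unfigured bass implies 5/3.
A third above E in this key is G#.
A fifth above E in this key is B.
Together with the bass E, this spells E major in root position.

E, G#, B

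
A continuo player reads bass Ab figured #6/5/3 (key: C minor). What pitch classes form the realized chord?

A third above Ab in this key is C.
A fifth above Ab in this key is Eb.
A sixth above Ab in this key is F, raised to F# by the sharp.

Ab, C, Eb, F#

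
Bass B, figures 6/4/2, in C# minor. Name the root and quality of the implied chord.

The figures 6/4/2 indicate a seventh chord in third inversion.
In third inversion the root lies a second above the bass: a second above B in C# minor is C#.
The chord tones are B, C#, E, G#, giving C# minor seventh.

C# minor seventh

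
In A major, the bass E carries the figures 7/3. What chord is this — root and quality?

The figures 7/3 indicate a seventh chord in root position.
In root position the bass is the root, so the root is E.
The chord tones are E, G#, B, D, giving E dominant seventh.

E dominant seventh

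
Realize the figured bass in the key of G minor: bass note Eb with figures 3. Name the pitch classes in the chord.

Eb, G, Bb

The written figures 3 are shorthand for 5/3: the 5 is implied.
A third above Eb in this key is G.
A fifth above Eb in this key is Bb.
Together with the bass Eb, this spells Eb major in root position.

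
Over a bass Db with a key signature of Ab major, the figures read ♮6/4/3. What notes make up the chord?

A third above Db in this key is F.
A fourth above Db in this key is G.
A sixth above Db in this key is Bb, made natural (B) by the ♮ figure.

Db, F, G, B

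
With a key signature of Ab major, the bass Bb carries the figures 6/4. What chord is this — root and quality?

Eb major

The figures 6/4 indicate a triad in second inversion.
In second inversion the root lies a fourth above the bass: a fourth above Bb in Ab major is Eb.
The chord tones are Bb, Eb, G, giving Eb major.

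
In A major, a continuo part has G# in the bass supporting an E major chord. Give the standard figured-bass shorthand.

6

G# is the third of E major, so the chord is in first inversion.
A triad in first inversion is figured 6/3, conventionally abbreviated 6.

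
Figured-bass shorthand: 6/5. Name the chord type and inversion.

seventh chord, first inversion

6/5 is shorthand for 6/5/3.
Intervals of 6/5/3 above the bass form a seventh chord; the bass is the third, so this is first inversion.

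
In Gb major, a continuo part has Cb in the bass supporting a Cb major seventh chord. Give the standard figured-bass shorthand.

Cb is the root of Cb major seventh, so the chord is in root position.
A seventh chord in root position is figured 7/5/3, conventionally abbreviated 7.

7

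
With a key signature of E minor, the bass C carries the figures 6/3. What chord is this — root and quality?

A minor

The figures 6/3 indicate a triad in first inversion.
In first inversion the root lies a sixth above the bass: a sixth above C in E minor is A.
The chord tones are C, E, A, giving A minor.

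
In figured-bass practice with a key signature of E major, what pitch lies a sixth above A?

F#

Counting 5 letter steps above A lands on F; in E major, that letter is F#.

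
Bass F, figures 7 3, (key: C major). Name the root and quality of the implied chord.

F major seventh

The figures 7 3 indicate a seventh chord in root position.
In root position the bass is the root, so the root is F.
The chord tones are F, A, C, E, giving F major seventh.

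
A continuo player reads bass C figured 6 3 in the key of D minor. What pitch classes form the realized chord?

A third above C in this key is E.
A sixth above C in this key is A.
Together with the bass C, this spells A minor in first inversion.

C, E, A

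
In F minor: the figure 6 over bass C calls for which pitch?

Ab

Counting 5 letter steps above C lands on A; in F minor, that letter is Ab.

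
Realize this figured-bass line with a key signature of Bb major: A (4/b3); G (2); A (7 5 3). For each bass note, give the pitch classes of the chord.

A, Cb, D, F | G, A, C, Eb | A, C, Eb, G

A (6/4/b3): A, Cb, D, F.
G (6/4/2): G, A, C, Eb.
A (7/5/3): A, C, Eb, G.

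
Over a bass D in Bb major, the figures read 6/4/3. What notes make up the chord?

D, F, G, Bb

A third above D in this key is F.
A fourth above D in this key is G.
A sixth above D in this key is Bb.
Together with the bass D, this spells G minor seventh in second inversion.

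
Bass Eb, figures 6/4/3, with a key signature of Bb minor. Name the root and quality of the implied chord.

The figures 6/4/3 indicate a seventh chord in second inversion.
In second inversion the root lies a fourth above the bass: a fourth above Eb in Bb minor is Ab.
The chord tones are Eb, Gb, Ab, C, giving Ab dominant seventh.

Ab dominant seventh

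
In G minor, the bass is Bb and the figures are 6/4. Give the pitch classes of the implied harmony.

Bb, Eb, G

A fourth above Bb in this key is Eb.
A sixth above Bb in this key is G.
Together with the bass Bb, this spells Eb major in second inversion.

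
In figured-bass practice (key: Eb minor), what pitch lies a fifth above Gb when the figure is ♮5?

Counting 4 letter steps above Gb lands on D; in Eb minor, that letter is Db.
The ♮5 figure makes it natural, giving D.

D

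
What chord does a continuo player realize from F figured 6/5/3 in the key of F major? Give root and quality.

The figures 6/5/3 indicate a seventh chord in first inversion.
In first inversion the root lies a sixth above the bass: a sixth above F in F major is D.
The chord tones are F, A, C, D, giving D minor seventh.

D minor seventh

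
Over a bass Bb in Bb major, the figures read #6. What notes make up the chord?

The written figures #6 are shorthand for 6/3: the 3 is implied.
A third above Bb in this key is D.
A sixth above Bb in this key is G, raised to G# by the sharp.

Bb, D, G#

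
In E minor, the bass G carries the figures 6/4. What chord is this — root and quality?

C major

The figures 6/4 indicate a triad in second inversion.
In second inversion the root lies a fourth above the bass: a fourth above G in E minor is C.
The chord tones are G, C, E, giving C major.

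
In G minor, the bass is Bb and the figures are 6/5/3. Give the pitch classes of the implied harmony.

A third above Bb in this key is D.
A fifth above Bb in this key is F.
A sixth above Bb in this key is G.
Together with the bass Bb, this spells G minor seventh in first inversion.

Bb, D, F, G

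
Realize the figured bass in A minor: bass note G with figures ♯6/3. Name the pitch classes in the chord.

A third above G in this key is B.
A sixth above G in this key is E, raised to E# by the sharp.

G, B, E#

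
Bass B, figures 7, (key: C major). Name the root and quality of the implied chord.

B half-diminished seventh

The figures 7 indicate a seventh chord in root position.
In root position the bass is the root, so the root is B.
The chord tones are B, D, F, A, giving B half-diminished seventh.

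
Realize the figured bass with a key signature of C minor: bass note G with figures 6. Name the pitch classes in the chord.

G, Bb, Eb

The written figures 6 are shorthand for 6/3: the 3 is implied.
A third above G in this key is Bb.
A sixth above G in this key is Eb.
Together with the bass G, this spells Eb major in first inversion.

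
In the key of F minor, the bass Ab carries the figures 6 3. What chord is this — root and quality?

F minor

The figures 6 3 indicate a triad in first inversion.
In first inversion the root lies a sixth above the bass: a sixth above Ab in F minor is F.
The chord tones are Ab, C, F, giving F minor.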